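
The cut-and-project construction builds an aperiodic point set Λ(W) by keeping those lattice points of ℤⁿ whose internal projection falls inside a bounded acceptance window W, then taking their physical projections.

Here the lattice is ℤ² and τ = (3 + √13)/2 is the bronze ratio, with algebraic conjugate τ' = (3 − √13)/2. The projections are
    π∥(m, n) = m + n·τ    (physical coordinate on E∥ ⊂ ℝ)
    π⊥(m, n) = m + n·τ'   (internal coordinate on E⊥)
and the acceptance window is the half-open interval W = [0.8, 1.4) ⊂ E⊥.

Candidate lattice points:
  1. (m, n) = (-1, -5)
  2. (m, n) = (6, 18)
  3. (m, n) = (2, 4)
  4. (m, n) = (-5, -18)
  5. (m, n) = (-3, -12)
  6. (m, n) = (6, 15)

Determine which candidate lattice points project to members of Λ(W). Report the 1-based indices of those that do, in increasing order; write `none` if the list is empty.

τ' = (3−√13)/2 ≈ -0.30278.
#1 (-1,-5): internal coord -1 + (-5)·τ' = +0.51388; +0.51388 ∉ [0.8, 1.4) → out
#2 (6,18): internal coord 6 + (18)·τ' = +0.55004; +0.55004 ∉ [0.8, 1.4) → out
#3 (2,4): internal coord 2 + (4)·τ' = +0.78890; +0.78890 ∉ [0.8, 1.4) → out
#4 (-5,-18): internal coord -5 + (-18)·τ' = +0.44996; +0.44996 ∉ [0.8, 1.4) → out
#5 (-3,-12): internal coord -3 + (-12)·τ' = +0.63331; +0.63331 ∉ [0.8, 1.4) → out
#6 (6,15): internal coord 6 + (15)·τ' = +1.45837; +1.45837 ∉ [0.8, 1.4) → out

none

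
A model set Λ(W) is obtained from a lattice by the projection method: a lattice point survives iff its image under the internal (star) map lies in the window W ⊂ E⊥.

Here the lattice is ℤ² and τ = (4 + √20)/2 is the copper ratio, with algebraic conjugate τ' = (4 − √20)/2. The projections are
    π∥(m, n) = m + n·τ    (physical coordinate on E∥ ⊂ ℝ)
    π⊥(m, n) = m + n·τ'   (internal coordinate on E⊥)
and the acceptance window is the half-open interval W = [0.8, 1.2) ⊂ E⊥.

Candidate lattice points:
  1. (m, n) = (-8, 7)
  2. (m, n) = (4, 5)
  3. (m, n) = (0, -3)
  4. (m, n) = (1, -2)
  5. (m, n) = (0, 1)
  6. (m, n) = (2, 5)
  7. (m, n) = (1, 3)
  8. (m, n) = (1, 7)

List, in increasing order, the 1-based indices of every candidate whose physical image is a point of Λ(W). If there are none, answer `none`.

6

τ' = (4−√20)/2 ≈ -0.236068.
candidate 1: (m,n)=(-8,7) → π∥ = -8+7·τ ≈ 21.652476, π⊥ = -8+7·τ' ≈ -9.652476 ∉ [0.8, 1.2) ⇒ out
candidate 2: (m,n)=(4,5) → π∥ = 4+5·τ ≈ 25.180340, π⊥ = 4+5·τ' ≈ 2.819660 ∉ [0.8, 1.2) ⇒ out
candidate 3: (m,n)=(0,-3) → π∥ = 0-3·τ ≈ -12.708204, π⊥ = 0-3·τ' ≈ 0.708204 ∉ [0.8, 1.2) ⇒ out
candidate 4: (m,n)=(1,-2) → π∥ = 1-2·τ ≈ -7.472136, π⊥ = 1-2·τ' ≈ 1.472136 ∉ [0.8, 1.2) ⇒ out
candidate 5: (m,n)=(0,1) → π∥ = 0+1·τ ≈ 4.236068, π⊥ = 0+1·τ' ≈ -0.236068 ∉ [0.8, 1.2) ⇒ out
candidate 6: (m,n)=(2,5) → π∥ = 2+5·τ ≈ 23.180340, π⊥ = 2+5·τ' ≈ 0.819660 ∈ [0.8, 1.2) ⇒ IN Λ
candidate 7: (m,n)=(1,3) → π∥ = 1+3·τ ≈ 13.708204, π⊥ = 1+3·τ' ≈ 0.291796 ∉ [0.8, 1.2) ⇒ out
candidate 8: (m,n)=(1,7) → π∥ = 1+7·τ ≈ 30.652476, π⊥ = 1+7·τ' ≈ -0.652476 ∉ [0.8, 1.2) ⇒ out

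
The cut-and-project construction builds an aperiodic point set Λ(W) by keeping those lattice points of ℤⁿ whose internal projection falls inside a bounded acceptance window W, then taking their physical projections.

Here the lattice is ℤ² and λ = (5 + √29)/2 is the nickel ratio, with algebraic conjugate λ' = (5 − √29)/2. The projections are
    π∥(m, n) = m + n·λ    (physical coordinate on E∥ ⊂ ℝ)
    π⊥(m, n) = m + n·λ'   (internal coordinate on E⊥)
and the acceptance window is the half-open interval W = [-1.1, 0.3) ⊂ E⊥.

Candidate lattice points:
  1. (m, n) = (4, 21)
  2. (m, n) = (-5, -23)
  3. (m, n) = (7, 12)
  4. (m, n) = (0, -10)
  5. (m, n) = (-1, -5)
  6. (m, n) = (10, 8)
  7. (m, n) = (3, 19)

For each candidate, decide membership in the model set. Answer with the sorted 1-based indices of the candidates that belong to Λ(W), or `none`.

Numerically λ ≈ 5.1926 and λ' = −1/λ ≈ -0.1926.
[1] lift (4,21): star map gives -0.0442; window check -1.1 ≤ -0.0442 < 0.3 is true → IN Λ
[2] lift (-5,-23): star map gives -0.5706; window check -1.1 ≤ -0.5706 < 0.3 is true → IN Λ
[3] lift (7,12): star map gives 4.6890; window check -1.1 ≤ 4.6890 < 0.3 is false → out
[4] lift (0,-10): star map gives 1.9258; window check -1.1 ≤ 1.9258 < 0.3 is false → out
[5] lift (-1,-5): star map gives -0.0371; window check -1.1 ≤ -0.0371 < 0.3 is true → IN Λ
[6] lift (10,8): star map gives 8.4593; window check -1.1 ≤ 8.4593 < 0.3 is false → out
[7] lift (3,19): star map gives -0.6591; window check -1.1 ≤ -0.6591 < 0.3 is true → IN Λ

1, 2, 5, 7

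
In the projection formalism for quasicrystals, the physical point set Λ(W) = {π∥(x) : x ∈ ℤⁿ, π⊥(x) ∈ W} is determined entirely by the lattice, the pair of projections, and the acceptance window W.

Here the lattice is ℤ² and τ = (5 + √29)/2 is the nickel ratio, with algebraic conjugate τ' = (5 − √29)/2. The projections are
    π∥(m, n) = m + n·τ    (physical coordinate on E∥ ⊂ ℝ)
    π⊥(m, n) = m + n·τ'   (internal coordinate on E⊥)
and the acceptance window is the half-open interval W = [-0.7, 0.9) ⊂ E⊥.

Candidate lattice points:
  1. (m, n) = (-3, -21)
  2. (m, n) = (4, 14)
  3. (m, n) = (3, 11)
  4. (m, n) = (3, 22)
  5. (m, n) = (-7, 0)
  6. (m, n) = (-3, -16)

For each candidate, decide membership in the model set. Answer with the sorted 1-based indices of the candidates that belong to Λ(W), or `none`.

3, 6

τ' = (5−√29)/2 ≈ -0.192582.
#1 (-3,-21): internal coord -3 + (-21)·τ' = +1.044230; +1.044230 ∉ [-0.7, 0.9) → out
#2 (4,14): internal coord 4 + (14)·τ' = +1.303846; +1.303846 ∉ [-0.7, 0.9) → out
#3 (3,11): internal coord 3 + (11)·τ' = +0.881594; +0.881594 ∈ [-0.7, 0.9) → IN Λ
#4 (3,22): internal coord 3 + (22)·τ' = -1.236813; -1.236813 ∉ [-0.7, 0.9) → out
#5 (-7,0): internal coord -7 + (0)·τ' = -7.000000; -7.000000 ∉ [-0.7, 0.9) → out
#6 (-3,-16): internal coord -3 + (-16)·τ' = +0.081318; +0.081318 ∈ [-0.7, 0.9) → IN Λ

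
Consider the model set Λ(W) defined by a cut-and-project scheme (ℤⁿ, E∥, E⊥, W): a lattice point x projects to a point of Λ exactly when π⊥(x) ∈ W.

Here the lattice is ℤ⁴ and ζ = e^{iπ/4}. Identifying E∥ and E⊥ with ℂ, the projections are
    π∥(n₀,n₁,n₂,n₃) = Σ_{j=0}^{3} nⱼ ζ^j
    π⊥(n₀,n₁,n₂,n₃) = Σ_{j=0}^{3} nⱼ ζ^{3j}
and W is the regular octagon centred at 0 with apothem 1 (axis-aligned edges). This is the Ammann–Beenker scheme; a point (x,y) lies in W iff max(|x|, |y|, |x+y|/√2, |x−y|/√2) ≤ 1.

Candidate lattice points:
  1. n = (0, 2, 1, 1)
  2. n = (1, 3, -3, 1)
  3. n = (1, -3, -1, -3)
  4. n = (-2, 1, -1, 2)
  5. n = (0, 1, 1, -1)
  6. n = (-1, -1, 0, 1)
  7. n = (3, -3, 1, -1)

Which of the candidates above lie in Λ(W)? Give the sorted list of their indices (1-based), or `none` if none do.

With ζ = e^{iπ/4} the internal vectors are ζ^0,ζ^3,ζ^6,ζ^9.
candidate 1: n = (0, 2, 1, 1) → π⊥ ≈ (-0.707107, +1.121320); max(|x|,|y|,|x±y|/√2) = 1.292893 > 1 ⇒ ∉ W
candidate 2: n = (1, 3, -3, 1) → π⊥ ≈ (-0.414214, +5.828427); max(|x|,|y|,|x±y|/√2) = 5.828427 > 1 ⇒ ∉ W
candidate 3: n = (1, -3, -1, -3) → π⊥ ≈ (+1.000000, -3.242641); max(|x|,|y|,|x±y|/√2) = 3.242641 > 1 ⇒ ∉ W
candidate 4: n = (-2, 1, -1, 2) → π⊥ ≈ (-1.292893, +3.121320); max(|x|,|y|,|x±y|/√2) = 3.121320 > 1 ⇒ ∉ W
candidate 5: n = (0, 1, 1, -1) → π⊥ ≈ (-1.414214, -1.000000); max(|x|,|y|,|x±y|/√2) = 1.707107 > 1 ⇒ ∉ W
candidate 6: n = (-1, -1, 0, 1) → π⊥ ≈ (+0.414214, +0.000000); max(|x|,|y|,|x±y|/√2) = 0.414214 ≤ 1 ⇒ ∈ W
candidate 7: n = (3, -3, 1, -1) → π⊥ ≈ (+4.414214, -3.828427); max(|x|,|y|,|x±y|/√2) = 5.828427 > 1 ⇒ ∉ W

6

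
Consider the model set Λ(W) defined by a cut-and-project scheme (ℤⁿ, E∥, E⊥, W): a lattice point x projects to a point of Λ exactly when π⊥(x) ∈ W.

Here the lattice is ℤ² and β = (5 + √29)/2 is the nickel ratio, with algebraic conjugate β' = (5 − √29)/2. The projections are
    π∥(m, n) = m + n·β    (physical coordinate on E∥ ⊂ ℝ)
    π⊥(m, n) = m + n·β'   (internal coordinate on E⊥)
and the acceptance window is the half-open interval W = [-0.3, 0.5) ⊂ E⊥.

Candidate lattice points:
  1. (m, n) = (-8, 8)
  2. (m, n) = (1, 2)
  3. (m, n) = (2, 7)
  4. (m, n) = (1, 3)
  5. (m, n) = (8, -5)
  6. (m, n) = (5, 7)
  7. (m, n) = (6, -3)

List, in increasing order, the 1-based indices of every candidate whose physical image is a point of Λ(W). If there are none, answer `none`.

4

Numerically β ≈ 5.192582 and β' = −1/β ≈ -0.192582.
#1 (-8,8): internal coord -8 + (8)·β' = -9.540659; -9.540659 ∉ [-0.3, 0.5) → out
#2 (1,2): internal coord 1 + (2)·β' = +0.614835; +0.614835 ∉ [-0.3, 0.5) → out
#3 (2,7): internal coord 2 + (7)·β' = +0.651923; +0.651923 ∉ [-0.3, 0.5) → out
#4 (1,3): internal coord 1 + (3)·β' = +0.422253; +0.422253 ∈ [-0.3, 0.5) → IN Λ
#5 (8,-5): internal coord 8 + (-5)·β' = +8.962912; +8.962912 ∉ [-0.3, 0.5) → out
#6 (5,7): internal coord 5 + (7)·β' = +3.651923; +3.651923 ∉ [-0.3, 0.5) → out
#7 (6,-3): internal coord 6 + (-3)·β' = +6.577747; +6.577747 ∉ [-0.3, 0.5) → out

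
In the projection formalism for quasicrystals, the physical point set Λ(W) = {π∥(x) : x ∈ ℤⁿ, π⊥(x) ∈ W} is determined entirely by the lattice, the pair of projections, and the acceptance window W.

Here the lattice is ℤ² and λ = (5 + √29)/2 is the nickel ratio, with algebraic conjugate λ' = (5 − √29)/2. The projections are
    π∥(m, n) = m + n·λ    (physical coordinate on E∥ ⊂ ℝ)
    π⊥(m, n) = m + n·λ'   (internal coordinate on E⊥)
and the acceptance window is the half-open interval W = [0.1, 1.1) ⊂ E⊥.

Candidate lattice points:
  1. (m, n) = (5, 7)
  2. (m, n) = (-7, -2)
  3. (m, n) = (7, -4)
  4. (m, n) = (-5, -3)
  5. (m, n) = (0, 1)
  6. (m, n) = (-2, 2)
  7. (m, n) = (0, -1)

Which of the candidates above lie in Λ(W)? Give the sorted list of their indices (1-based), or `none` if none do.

7

Compute λ' = (5−√29)/2 = -0.19258, so π⊥(m,n) = m -0.19258·n.
candidate 1: (m,n)=(5,7) → π∥ = 5+7·λ ≈ 41.34808, π⊥ = 5+7·λ' ≈ 3.65192 ∉ [0.1, 1.1) ⇒ out
candidate 2: (m,n)=(-7,-2) → π∥ = -7-2·λ ≈ -17.38516, π⊥ = -7-2·λ' ≈ -6.61484 ∉ [0.1, 1.1) ⇒ out
candidate 3: (m,n)=(7,-4) → π∥ = 7-4·λ ≈ -13.77033, π⊥ = 7-4·λ' ≈ 7.77033 ∉ [0.1, 1.1) ⇒ out
candidate 4: (m,n)=(-5,-3) → π∥ = -5-3·λ ≈ -20.57775, π⊥ = -5-3·λ' ≈ -4.42225 ∉ [0.1, 1.1) ⇒ out
candidate 5: (m,n)=(0,1) → π∥ = 0+1·λ ≈ 5.19258, π⊥ = 0+1·λ' ≈ -0.19258 ∉ [0.1, 1.1) ⇒ out
candidate 6: (m,n)=(-2,2) → π∥ = -2+2·λ ≈ 8.38516, π⊥ = -2+2·λ' ≈ -2.38516 ∉ [0.1, 1.1) ⇒ out
candidate 7: (m,n)=(0,-1) → π∥ = 0-1·λ ≈ -5.19258, π⊥ = 0-1·λ' ≈ 0.19258 ∈ [0.1, 1.1) ⇒ IN Λ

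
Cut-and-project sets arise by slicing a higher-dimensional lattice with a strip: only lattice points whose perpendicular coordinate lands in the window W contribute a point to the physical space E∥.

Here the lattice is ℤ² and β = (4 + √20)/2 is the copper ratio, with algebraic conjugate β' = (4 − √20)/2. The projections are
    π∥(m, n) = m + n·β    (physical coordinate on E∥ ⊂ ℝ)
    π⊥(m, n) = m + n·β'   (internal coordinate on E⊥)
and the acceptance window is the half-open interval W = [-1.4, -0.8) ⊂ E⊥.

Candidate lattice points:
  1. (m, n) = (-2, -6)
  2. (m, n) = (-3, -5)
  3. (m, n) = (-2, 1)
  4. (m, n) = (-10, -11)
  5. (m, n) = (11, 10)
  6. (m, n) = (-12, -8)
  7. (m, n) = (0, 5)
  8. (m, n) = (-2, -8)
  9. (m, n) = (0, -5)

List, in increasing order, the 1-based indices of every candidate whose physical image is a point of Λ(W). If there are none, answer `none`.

β' = (4−√20)/2 ≈ -0.2361.
#1 (-2,-6): internal coord -2 + (-6)·β' = -0.5836; -0.5836 ∉ [-1.4, -0.8) → out
#2 (-3,-5): internal coord -3 + (-5)·β' = -1.8197; -1.8197 ∉ [-1.4, -0.8) → out
#3 (-2,1): internal coord -2 + (1)·β' = -2.2361; -2.2361 ∉ [-1.4, -0.8) → out
#4 (-10,-11): internal coord -10 + (-11)·β' = -7.4033; -7.4033 ∉ [-1.4, -0.8) → out
#5 (11,10): internal coord 11 + (10)·β' = +8.6393; +8.6393 ∉ [-1.4, -0.8) → out
#6 (-12,-8): internal coord -12 + (-8)·β' = -10.1115; -10.1115 ∉ [-1.4, -0.8) → out
#7 (0,5): internal coord 0 + (5)·β' = -1.1803; -1.1803 ∈ [-1.4, -0.8) → IN Λ
#8 (-2,-8): internal coord -2 + (-8)·β' = -0.1115; -0.1115 ∉ [-1.4, -0.8) → out
#9 (0,-5): internal coord 0 + (-5)·β' = +1.1803; +1.1803 ∉ [-1.4, -0.8) → out

7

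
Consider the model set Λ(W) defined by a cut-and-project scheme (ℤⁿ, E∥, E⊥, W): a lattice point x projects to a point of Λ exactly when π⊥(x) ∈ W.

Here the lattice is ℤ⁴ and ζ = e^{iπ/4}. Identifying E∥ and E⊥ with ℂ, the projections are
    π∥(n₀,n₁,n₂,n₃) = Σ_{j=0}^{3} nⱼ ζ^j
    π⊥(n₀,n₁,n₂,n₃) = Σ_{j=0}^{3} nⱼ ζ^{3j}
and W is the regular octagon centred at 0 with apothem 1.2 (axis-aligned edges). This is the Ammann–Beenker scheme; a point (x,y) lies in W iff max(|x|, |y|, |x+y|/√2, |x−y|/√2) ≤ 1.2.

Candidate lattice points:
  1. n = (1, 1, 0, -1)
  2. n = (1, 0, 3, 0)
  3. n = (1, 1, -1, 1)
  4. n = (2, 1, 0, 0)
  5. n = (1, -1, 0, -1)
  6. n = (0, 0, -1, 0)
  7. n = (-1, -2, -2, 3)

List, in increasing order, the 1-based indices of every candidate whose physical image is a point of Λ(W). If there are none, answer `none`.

1, 6

With ζ = e^{iπ/4} the internal vectors are ζ^0,ζ^3,ζ^6,ζ^9.
candidate 1: n = (1, 1, 0, -1) → π⊥ ≈ (-0.414214, +0.000000); max(|x|,|y|,|x±y|/√2) = 0.414214 ≤ 1.2 ⇒ ∈ W
candidate 2: n = (1, 0, 3, 0) → π⊥ ≈ (+1.000000, -3.000000); max(|x|,|y|,|x±y|/√2) = 3.000000 > 1.2 ⇒ ∉ W
candidate 3: n = (1, 1, -1, 1) → π⊥ ≈ (+1.000000, +2.414214); max(|x|,|y|,|x±y|/√2) = 2.414214 > 1.2 ⇒ ∉ W
candidate 4: n = (2, 1, 0, 0) → π⊥ ≈ (+1.292893, +0.707107); max(|x|,|y|,|x±y|/√2) = 1.414214 > 1.2 ⇒ ∉ W
candidate 5: n = (1, -1, 0, -1) → π⊥ ≈ (+1.000000, -1.414214); max(|x|,|y|,|x±y|/√2) = 1.707107 > 1.2 ⇒ ∉ W
candidate 6: n = (0, 0, -1, 0) → π⊥ ≈ (+0.000000, +1.000000); max(|x|,|y|,|x±y|/√2) = 1.000000 ≤ 1.2 ⇒ ∈ W
candidate 7: n = (-1, -2, -2, 3) → π⊥ ≈ (+2.535534, +2.707107); max(|x|,|y|,|x±y|/√2) = 3.707107 > 1.2 ⇒ ∉ W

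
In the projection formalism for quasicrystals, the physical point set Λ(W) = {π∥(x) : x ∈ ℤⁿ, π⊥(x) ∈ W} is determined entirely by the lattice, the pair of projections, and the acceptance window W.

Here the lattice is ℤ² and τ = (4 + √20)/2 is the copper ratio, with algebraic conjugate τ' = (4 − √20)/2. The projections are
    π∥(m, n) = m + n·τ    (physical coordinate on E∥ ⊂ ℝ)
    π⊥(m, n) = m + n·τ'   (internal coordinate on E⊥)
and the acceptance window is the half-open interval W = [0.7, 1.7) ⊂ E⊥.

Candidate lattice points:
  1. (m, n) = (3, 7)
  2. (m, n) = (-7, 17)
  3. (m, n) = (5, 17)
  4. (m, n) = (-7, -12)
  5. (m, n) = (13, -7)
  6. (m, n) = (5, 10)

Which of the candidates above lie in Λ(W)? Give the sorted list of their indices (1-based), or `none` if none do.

Compute τ' = (4−√20)/2 = -0.23607, so π⊥(m,n) = m -0.23607·n.
[1] lift (3,7): star map gives 1.34752; window check 0.7 ≤ 1.34752 < 1.7 is true → IN Λ
[2] lift (-7,17): star map gives -11.01316; window check 0.7 ≤ -11.01316 < 1.7 is false → out
[3] lift (5,17): star map gives 0.98684; window check 0.7 ≤ 0.98684 < 1.7 is true → IN Λ
[4] lift (-7,-12): star map gives -4.16718; window check 0.7 ≤ -4.16718 < 1.7 is false → out
[5] lift (13,-7): star map gives 14.65248; window check 0.7 ≤ 14.65248 < 1.7 is false → out
[6] lift (5,10): star map gives 2.63932; window check 0.7 ≤ 2.63932 < 1.7 is false → out

1, 3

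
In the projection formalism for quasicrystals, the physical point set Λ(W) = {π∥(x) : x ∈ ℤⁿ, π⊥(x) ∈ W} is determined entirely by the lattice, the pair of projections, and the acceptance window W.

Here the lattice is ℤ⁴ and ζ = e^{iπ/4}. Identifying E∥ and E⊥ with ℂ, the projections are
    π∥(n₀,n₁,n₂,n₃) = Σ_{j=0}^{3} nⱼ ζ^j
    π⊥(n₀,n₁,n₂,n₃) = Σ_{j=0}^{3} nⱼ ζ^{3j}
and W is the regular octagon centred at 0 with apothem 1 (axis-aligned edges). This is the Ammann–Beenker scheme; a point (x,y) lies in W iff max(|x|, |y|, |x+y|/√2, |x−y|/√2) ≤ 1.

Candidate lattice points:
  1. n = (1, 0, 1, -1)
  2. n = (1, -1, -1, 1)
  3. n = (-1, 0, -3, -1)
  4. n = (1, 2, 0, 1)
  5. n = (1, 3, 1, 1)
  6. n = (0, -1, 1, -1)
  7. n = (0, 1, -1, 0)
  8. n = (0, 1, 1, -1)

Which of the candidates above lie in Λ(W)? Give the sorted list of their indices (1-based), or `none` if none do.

none

π⊥(n) = n₀ + n₁ζ³ + n₂ζ⁶ + n₃ζ⁹ where ζ = e^{iπ/4}.
#1 (1, 0, 1, -1): internal (0.292893, -1.707107); octagon support 1.707107 vs apothem 1 → ∉ W
#2 (1, -1, -1, 1): internal (2.414214, 1.000000); octagon support 2.414214 vs apothem 1 → ∉ W
#3 (-1, 0, -3, -1): internal (-1.707107, 2.292893); octagon support 2.828427 vs apothem 1 → ∉ W
#4 (1, 2, 0, 1): internal (0.292893, 2.121320); octagon support 2.121320 vs apothem 1 → ∉ W
#5 (1, 3, 1, 1): internal (-0.414214, 1.828427); octagon support 1.828427 vs apothem 1 → ∉ W
#6 (0, -1, 1, -1): internal (0.000000, -2.414214); octagon support 2.414214 vs apothem 1 → ∉ W
#7 (0, 1, -1, 0): internal (-0.707107, 1.707107); octagon support 1.707107 vs apothem 1 → ∉ W
#8 (0, 1, 1, -1): internal (-1.414214, -1.000000); octagon support 1.707107 vs apothem 1 → ∉ W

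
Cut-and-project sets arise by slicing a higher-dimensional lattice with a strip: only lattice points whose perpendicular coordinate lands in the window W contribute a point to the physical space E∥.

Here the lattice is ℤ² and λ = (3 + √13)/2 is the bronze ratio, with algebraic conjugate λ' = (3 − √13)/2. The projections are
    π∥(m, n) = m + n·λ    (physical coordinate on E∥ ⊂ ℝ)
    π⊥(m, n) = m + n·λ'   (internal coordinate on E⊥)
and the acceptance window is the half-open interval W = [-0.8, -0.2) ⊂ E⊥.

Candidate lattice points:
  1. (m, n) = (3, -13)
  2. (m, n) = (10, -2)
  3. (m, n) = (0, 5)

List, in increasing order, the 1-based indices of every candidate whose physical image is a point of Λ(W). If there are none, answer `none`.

Numerically λ ≈ 3.302776 and λ' = −1/λ ≈ -0.302776.
#1 (3,-13): internal coord 3 + (-13)·λ' = +6.936083; +6.936083 ∉ [-0.8, -0.2) → out
#2 (10,-2): internal coord 10 + (-2)·λ' = +10.605551; +10.605551 ∉ [-0.8, -0.2) → out
#3 (0,5): internal coord 0 + (5)·λ' = -1.513878; -1.513878 ∉ [-0.8, -0.2) → out

none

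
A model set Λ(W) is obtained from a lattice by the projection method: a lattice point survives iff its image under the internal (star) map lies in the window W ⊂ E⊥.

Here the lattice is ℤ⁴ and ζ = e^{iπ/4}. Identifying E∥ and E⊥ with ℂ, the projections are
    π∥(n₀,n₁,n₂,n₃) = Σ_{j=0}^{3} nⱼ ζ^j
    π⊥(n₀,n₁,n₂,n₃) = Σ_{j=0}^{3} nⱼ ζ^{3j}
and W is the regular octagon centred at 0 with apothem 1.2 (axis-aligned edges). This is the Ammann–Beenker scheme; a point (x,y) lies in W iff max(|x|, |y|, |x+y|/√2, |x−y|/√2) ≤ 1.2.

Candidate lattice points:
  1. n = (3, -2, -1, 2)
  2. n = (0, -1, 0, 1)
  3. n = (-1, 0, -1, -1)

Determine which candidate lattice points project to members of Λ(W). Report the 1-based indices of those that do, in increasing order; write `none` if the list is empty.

π⊥(n) = n₀ + n₁ζ³ + n₂ζ⁶ + n₃ζ⁹ where ζ = e^{iπ/4}.
#1 (3, -2, -1, 2): internal (5.82843, 1.00000); octagon support 5.82843 vs apothem 1.2 → ∉ W
#2 (0, -1, 0, 1): internal (1.41421, 0.00000); octagon support 1.41421 vs apothem 1.2 → ∉ W
#3 (-1, 0, -1, -1): internal (-1.70711, 0.29289); octagon support 1.70711 vs apothem 1.2 → ∉ W

none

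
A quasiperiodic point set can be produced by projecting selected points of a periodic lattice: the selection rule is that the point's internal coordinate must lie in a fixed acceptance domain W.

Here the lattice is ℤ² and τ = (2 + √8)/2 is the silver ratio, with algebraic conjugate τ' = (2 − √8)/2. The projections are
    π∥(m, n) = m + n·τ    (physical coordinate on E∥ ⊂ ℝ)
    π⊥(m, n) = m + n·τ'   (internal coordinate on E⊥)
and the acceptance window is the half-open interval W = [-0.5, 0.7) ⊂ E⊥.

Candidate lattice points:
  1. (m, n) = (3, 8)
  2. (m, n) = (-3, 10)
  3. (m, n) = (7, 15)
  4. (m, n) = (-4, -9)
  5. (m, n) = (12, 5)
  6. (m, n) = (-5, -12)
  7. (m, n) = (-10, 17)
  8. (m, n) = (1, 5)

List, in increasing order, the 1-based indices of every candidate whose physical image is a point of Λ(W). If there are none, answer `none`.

Numerically τ ≈ 2.41421 and τ' = −1/τ ≈ -0.41421.
#1 (3,8): internal coord 3 + (8)·τ' = -0.31371; -0.31371 ∈ [-0.5, 0.7) → IN Λ
#2 (-3,10): internal coord -3 + (10)·τ' = -7.14214; -7.14214 ∉ [-0.5, 0.7) → out
#3 (7,15): internal coord 7 + (15)·τ' = +0.78680; +0.78680 ∉ [-0.5, 0.7) → out
#4 (-4,-9): internal coord -4 + (-9)·τ' = -0.27208; -0.27208 ∈ [-0.5, 0.7) → IN Λ
#5 (12,5): internal coord 12 + (5)·τ' = +9.92893; +9.92893 ∉ [-0.5, 0.7) → out
#6 (-5,-12): internal coord -5 + (-12)·τ' = -0.02944; -0.02944 ∈ [-0.5, 0.7) → IN Λ
#7 (-10,17): internal coord -10 + (17)·τ' = -17.04163; -17.04163 ∉ [-0.5, 0.7) → out
#8 (1,5): internal coord 1 + (5)·τ' = -1.07107; -1.07107 ∉ [-0.5, 0.7) → out

1, 4, 6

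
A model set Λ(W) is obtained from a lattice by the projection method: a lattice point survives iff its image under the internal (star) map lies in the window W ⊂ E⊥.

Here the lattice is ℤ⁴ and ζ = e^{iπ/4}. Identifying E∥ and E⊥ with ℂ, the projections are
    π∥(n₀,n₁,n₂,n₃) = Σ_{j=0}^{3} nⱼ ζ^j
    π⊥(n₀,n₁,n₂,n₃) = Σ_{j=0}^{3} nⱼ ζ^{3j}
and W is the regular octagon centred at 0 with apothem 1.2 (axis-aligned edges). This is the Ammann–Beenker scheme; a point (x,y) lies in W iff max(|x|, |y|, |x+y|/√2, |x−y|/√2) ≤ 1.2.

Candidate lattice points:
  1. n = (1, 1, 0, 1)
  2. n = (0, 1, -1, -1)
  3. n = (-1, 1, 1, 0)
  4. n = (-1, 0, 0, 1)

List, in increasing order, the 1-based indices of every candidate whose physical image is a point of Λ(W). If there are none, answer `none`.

4

With ζ = e^{iπ/4} the internal vectors are ζ^0,ζ^3,ζ^6,ζ^9.
#1 (1, 1, 0, 1): internal (1.0000, 1.4142); octagon support 1.7071 vs apothem 1.2 → ∉ W
#2 (0, 1, -1, -1): internal (-1.4142, 1.0000); octagon support 1.7071 vs apothem 1.2 → ∉ W
#3 (-1, 1, 1, 0): internal (-1.7071, -0.2929); octagon support 1.7071 vs apothem 1.2 → ∉ W
#4 (-1, 0, 0, 1): internal (-0.2929, 0.7071); octagon support 0.7071 vs apothem 1.2 → ∈ W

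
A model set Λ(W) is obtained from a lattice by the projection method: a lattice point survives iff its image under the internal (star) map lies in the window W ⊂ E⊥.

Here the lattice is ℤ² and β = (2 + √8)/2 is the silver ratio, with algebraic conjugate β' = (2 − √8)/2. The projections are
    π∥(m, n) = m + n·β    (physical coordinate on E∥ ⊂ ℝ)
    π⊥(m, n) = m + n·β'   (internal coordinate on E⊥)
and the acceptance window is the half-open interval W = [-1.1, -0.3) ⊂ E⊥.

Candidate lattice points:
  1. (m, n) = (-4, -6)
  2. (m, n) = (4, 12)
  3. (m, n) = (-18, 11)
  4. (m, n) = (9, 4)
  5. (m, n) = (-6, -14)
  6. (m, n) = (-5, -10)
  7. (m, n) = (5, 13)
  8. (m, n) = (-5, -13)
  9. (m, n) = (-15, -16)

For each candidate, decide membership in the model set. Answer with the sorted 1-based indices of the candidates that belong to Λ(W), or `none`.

β' = (2−√8)/2 ≈ -0.414214.
#1 (-4,-6): internal coord -4 + (-6)·β' = -1.514719; -1.514719 ∉ [-1.1, -0.3) → out
#2 (4,12): internal coord 4 + (12)·β' = -0.970563; -0.970563 ∈ [-1.1, -0.3) → IN Λ
#3 (-18,11): internal coord -18 + (11)·β' = -22.556349; -22.556349 ∉ [-1.1, -0.3) → out
#4 (9,4): internal coord 9 + (4)·β' = +7.343146; +7.343146 ∉ [-1.1, -0.3) → out
#5 (-6,-14): internal coord -6 + (-14)·β' = -0.201010; -0.201010 ∉ [-1.1, -0.3) → out
#6 (-5,-10): internal coord -5 + (-10)·β' = -0.857864; -0.857864 ∈ [-1.1, -0.3) → IN Λ
#7 (5,13): internal coord 5 + (13)·β' = -0.384776; -0.384776 ∈ [-1.1, -0.3) → IN Λ
#8 (-5,-13): internal coord -5 + (-13)·β' = +0.384776; +0.384776 ∉ [-1.1, -0.3) → out
#9 (-15,-16): internal coord -15 + (-16)·β' = -8.372583; -8.372583 ∉ [-1.1, -0.3) → out

2, 6, 7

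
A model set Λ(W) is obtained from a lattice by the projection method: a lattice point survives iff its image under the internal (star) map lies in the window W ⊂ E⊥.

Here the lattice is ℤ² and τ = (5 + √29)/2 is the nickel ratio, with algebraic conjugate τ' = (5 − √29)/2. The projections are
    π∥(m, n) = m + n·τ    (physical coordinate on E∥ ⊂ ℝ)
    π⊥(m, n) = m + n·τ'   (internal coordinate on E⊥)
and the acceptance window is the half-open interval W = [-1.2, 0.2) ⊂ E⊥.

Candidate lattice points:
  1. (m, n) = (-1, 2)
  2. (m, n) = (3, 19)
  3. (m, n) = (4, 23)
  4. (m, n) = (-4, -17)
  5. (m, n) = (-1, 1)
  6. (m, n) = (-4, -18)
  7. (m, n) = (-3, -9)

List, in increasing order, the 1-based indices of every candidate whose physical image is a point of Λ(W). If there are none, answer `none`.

2, 3, 4, 5, 6

τ' = (5−√29)/2 ≈ -0.192582.
#1 (-1,2): internal coord -1 + (2)·τ' = -1.385165; -1.385165 ∉ [-1.2, 0.2) → out
#2 (3,19): internal coord 3 + (19)·τ' = -0.659066; -0.659066 ∈ [-1.2, 0.2) → IN Λ
#3 (4,23): internal coord 4 + (23)·τ' = -0.429395; -0.429395 ∈ [-1.2, 0.2) → IN Λ
#4 (-4,-17): internal coord -4 + (-17)·τ' = -0.726099; -0.726099 ∈ [-1.2, 0.2) → IN Λ
#5 (-1,1): internal coord -1 + (1)·τ' = -1.192582; -1.192582 ∈ [-1.2, 0.2) → IN Λ
#6 (-4,-18): internal coord -4 + (-18)·τ' = -0.533517; -0.533517 ∈ [-1.2, 0.2) → IN Λ
#7 (-3,-9): internal coord -3 + (-9)·τ' = -1.266758; -1.266758 ∉ [-1.2, 0.2) → out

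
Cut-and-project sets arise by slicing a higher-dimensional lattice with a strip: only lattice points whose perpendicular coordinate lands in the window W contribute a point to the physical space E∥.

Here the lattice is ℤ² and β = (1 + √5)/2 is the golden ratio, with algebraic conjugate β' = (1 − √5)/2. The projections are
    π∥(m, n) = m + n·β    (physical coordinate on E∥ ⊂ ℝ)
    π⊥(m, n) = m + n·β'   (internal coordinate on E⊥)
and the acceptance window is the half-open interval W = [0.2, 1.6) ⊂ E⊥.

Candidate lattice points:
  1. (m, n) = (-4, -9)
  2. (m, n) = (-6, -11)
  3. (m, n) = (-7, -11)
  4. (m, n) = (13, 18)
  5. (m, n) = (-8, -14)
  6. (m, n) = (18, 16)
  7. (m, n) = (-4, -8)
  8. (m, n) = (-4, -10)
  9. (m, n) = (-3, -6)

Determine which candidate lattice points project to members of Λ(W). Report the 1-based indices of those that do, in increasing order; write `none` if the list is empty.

Numerically β ≈ 1.618034 and β' = −1/β ≈ -0.618034.
#1 (-4,-9): internal coord -4 + (-9)·β' = +1.562306; +1.562306 ∈ [0.2, 1.6) → IN Λ
#2 (-6,-11): internal coord -6 + (-11)·β' = +0.798374; +0.798374 ∈ [0.2, 1.6) → IN Λ
#3 (-7,-11): internal coord -7 + (-11)·β' = -0.201626; -0.201626 ∉ [0.2, 1.6) → out
#4 (13,18): internal coord 13 + (18)·β' = +1.875388; +1.875388 ∉ [0.2, 1.6) → out
#5 (-8,-14): internal coord -8 + (-14)·β' = +0.652476; +0.652476 ∈ [0.2, 1.6) → IN Λ
#6 (18,16): internal coord 18 + (16)·β' = +8.111456; +8.111456 ∉ [0.2, 1.6) → out
#7 (-4,-8): internal coord -4 + (-8)·β' = +0.944272; +0.944272 ∈ [0.2, 1.6) → IN Λ
#8 (-4,-10): internal coord -4 + (-10)·β' = +2.180340; +2.180340 ∉ [0.2, 1.6) → out
#9 (-3,-6): internal coord -3 + (-6)·β' = +0.708204; +0.708204 ∈ [0.2, 1.6) → IN Λ

1, 2, 5, 7, 9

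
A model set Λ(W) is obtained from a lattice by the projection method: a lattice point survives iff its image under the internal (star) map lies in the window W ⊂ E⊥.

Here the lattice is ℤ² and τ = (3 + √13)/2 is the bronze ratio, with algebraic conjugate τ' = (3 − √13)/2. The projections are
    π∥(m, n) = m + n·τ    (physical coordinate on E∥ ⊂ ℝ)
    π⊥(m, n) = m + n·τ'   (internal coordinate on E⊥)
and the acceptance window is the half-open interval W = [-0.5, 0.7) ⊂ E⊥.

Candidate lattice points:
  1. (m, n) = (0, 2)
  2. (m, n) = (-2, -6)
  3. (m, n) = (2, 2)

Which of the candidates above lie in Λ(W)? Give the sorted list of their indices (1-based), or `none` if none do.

Numerically τ ≈ 3.3028 and τ' = −1/τ ≈ -0.3028.
#1 (0,2): internal coord 0 + (2)·τ' = -0.6056; -0.6056 ∉ [-0.5, 0.7) → out
#2 (-2,-6): internal coord -2 + (-6)·τ' = -0.1833; -0.1833 ∈ [-0.5, 0.7) → IN Λ
#3 (2,2): internal coord 2 + (2)·τ' = +1.3944; +1.3944 ∉ [-0.5, 0.7) → out

2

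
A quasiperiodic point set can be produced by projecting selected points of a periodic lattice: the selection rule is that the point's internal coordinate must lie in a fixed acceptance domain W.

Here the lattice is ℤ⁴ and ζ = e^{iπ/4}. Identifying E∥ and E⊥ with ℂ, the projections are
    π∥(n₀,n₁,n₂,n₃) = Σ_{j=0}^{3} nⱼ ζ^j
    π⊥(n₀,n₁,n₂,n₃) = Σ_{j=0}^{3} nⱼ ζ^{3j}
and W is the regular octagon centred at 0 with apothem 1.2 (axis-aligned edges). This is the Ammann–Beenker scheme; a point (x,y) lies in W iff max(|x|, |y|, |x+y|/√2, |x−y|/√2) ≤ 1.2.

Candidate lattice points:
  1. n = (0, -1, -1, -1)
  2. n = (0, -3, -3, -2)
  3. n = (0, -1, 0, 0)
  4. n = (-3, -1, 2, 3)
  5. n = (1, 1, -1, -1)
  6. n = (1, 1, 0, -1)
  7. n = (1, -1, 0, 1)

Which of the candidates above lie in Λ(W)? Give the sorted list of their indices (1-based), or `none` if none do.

1, 2, 3, 4, 5, 6

With ζ = e^{iπ/4} the internal vectors are ζ^0,ζ^3,ζ^6,ζ^9.
#1 (0, -1, -1, -1): internal (0.000000, -0.414214); octagon support 0.414214 vs apothem 1.2 → ∈ W
#2 (0, -3, -3, -2): internal (0.707107, -0.535534); octagon support 0.878680 vs apothem 1.2 → ∈ W
#3 (0, -1, 0, 0): internal (0.707107, -0.707107); octagon support 1.000000 vs apothem 1.2 → ∈ W
#4 (-3, -1, 2, 3): internal (-0.171573, -0.585786); octagon support 0.585786 vs apothem 1.2 → ∈ W
#5 (1, 1, -1, -1): internal (-0.414214, 1.000000); octagon support 1.000000 vs apothem 1.2 → ∈ W
#6 (1, 1, 0, -1): internal (-0.414214, 0.000000); octagon support 0.414214 vs apothem 1.2 → ∈ W
#7 (1, -1, 0, 1): internal (2.414214, 0.000000); octagon support 2.414214 vs apothem 1.2 → ∉ W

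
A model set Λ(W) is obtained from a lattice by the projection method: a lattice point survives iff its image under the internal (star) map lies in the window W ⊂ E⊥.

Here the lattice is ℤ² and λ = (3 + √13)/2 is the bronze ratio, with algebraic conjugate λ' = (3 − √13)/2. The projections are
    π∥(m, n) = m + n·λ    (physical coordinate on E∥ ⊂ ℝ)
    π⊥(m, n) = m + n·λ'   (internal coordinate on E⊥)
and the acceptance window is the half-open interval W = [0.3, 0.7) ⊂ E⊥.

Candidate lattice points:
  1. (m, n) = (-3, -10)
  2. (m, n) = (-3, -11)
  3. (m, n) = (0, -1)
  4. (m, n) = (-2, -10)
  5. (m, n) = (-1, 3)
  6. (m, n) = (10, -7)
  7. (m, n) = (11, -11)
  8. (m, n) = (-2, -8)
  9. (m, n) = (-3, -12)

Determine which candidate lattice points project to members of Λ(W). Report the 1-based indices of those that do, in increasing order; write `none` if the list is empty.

Compute λ' = (3−√13)/2 = -0.30278, so π⊥(m,n) = m -0.30278·n.
[1] lift (-3,-10): star map gives 0.02776; window check 0.3 ≤ 0.02776 < 0.7 is false → out
[2] lift (-3,-11): star map gives 0.33053; window check 0.3 ≤ 0.33053 < 0.7 is true → IN Λ
[3] lift (0,-1): star map gives 0.30278; window check 0.3 ≤ 0.30278 < 0.7 is true → IN Λ
[4] lift (-2,-10): star map gives 1.02776; window check 0.3 ≤ 1.02776 < 0.7 is false → out
[5] lift (-1,3): star map gives -1.90833; window check 0.3 ≤ -1.90833 < 0.7 is false → out
[6] lift (10,-7): star map gives 12.11943; window check 0.3 ≤ 12.11943 < 0.7 is false → out
[7] lift (11,-11): star map gives 14.33053; window check 0.3 ≤ 14.33053 < 0.7 is false → out
[8] lift (-2,-8): star map gives 0.42221; window check 0.3 ≤ 0.42221 < 0.7 is true → IN Λ
[9] lift (-3,-12): star map gives 0.63331; window check 0.3 ≤ 0.63331 < 0.7 is true → IN Λ

2, 3, 8, 9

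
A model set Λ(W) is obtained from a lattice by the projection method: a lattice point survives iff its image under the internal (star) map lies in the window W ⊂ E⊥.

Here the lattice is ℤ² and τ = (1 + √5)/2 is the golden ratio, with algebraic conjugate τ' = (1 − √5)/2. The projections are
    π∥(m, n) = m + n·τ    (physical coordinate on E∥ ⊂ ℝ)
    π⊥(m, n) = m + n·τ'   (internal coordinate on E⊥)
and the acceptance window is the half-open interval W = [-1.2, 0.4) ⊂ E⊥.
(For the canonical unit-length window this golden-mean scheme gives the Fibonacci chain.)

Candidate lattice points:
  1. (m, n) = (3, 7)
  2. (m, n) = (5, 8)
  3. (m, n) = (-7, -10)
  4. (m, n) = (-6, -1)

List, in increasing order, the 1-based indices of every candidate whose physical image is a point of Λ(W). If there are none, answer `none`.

τ' = (1−√5)/2 ≈ -0.6180.
#1 (3,7): internal coord 3 + (7)·τ' = -1.3262; -1.3262 ∉ [-1.2, 0.4) → out
#2 (5,8): internal coord 5 + (8)·τ' = +0.0557; +0.0557 ∈ [-1.2, 0.4) → IN Λ
#3 (-7,-10): internal coord -7 + (-10)·τ' = -0.8197; -0.8197 ∈ [-1.2, 0.4) → IN Λ
#4 (-6,-1): internal coord -6 + (-1)·τ' = -5.3820; -5.3820 ∉ [-1.2, 0.4) → out

2, 3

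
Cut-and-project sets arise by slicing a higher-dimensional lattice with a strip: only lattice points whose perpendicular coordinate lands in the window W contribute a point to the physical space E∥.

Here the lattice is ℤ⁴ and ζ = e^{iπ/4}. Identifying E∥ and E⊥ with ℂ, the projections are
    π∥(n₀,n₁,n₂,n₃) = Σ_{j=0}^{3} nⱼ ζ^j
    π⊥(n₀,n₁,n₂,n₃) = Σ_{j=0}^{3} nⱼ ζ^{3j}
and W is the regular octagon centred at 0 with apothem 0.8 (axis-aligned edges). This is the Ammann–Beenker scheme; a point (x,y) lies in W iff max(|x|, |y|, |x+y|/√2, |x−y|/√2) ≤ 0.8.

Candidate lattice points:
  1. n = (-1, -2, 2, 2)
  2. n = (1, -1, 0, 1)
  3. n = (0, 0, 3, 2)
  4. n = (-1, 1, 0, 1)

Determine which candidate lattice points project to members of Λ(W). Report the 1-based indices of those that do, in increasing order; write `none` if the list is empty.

none

π⊥(n) = n₀ + n₁ζ³ + n₂ζ⁶ + n₃ζ⁹ where ζ = e^{iπ/4}.
candidate 1: n = (-1, -2, 2, 2) → π⊥ ≈ (+1.828427, -2.000000); max(|x|,|y|,|x±y|/√2) = 2.707107 > 0.8 ⇒ ∉ W
candidate 2: n = (1, -1, 0, 1) → π⊥ ≈ (+2.414214, +0.000000); max(|x|,|y|,|x±y|/√2) = 2.414214 > 0.8 ⇒ ∉ W
candidate 3: n = (0, 0, 3, 2) → π⊥ ≈ (+1.414214, -1.585786); max(|x|,|y|,|x±y|/√2) = 2.121320 > 0.8 ⇒ ∉ W
candidate 4: n = (-1, 1, 0, 1) → π⊥ ≈ (-1.000000, +1.414214); max(|x|,|y|,|x±y|/√2) = 1.707107 > 0.8 ⇒ ∉ W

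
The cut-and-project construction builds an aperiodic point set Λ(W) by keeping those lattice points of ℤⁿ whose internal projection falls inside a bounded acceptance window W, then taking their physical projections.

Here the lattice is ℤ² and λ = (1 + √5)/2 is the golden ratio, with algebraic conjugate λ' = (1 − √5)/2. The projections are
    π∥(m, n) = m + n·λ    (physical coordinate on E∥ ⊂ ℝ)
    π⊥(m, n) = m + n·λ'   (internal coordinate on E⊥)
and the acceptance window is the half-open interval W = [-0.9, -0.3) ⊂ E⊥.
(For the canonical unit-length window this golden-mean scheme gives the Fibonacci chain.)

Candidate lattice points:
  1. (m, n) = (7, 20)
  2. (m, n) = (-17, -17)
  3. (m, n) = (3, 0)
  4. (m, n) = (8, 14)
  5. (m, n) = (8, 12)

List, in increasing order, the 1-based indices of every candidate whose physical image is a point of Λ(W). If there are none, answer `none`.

4

λ' = (1−√5)/2 ≈ -0.618034.
[1] lift (7,20): star map gives -5.360680; window check -0.9 ≤ -5.360680 < -0.3 is false → out
[2] lift (-17,-17): star map gives -6.493422; window check -0.9 ≤ -6.493422 < -0.3 is false → out
[3] lift (3,0): star map gives 3.000000; window check -0.9 ≤ 3.000000 < -0.3 is false → out
[4] lift (8,14): star map gives -0.652476; window check -0.9 ≤ -0.652476 < -0.3 is true → IN Λ
[5] lift (8,12): star map gives 0.583592; window check -0.9 ≤ 0.583592 < -0.3 is false → out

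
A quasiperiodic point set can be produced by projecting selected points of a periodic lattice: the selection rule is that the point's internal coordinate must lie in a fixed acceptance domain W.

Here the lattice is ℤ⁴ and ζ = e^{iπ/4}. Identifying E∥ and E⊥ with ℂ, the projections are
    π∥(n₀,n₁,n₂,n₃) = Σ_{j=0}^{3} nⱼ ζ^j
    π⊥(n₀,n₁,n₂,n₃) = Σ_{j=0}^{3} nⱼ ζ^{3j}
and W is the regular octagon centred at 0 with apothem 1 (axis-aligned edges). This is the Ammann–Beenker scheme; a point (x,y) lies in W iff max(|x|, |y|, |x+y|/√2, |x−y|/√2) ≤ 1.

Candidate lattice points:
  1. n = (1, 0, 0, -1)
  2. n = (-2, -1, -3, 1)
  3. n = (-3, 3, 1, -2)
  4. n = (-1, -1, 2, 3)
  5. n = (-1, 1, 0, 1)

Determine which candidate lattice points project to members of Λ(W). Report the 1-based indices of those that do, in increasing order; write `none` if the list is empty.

1

With ζ = e^{iπ/4} the internal vectors are ζ^0,ζ^3,ζ^6,ζ^9.
#1 (1, 0, 0, -1): internal (0.292893, -0.707107); octagon support 0.707107 vs apothem 1 → ∈ W
#2 (-2, -1, -3, 1): internal (-0.585786, 3.000000); octagon support 3.000000 vs apothem 1 → ∉ W
#3 (-3, 3, 1, -2): internal (-6.535534, -0.292893); octagon support 6.535534 vs apothem 1 → ∉ W
#4 (-1, -1, 2, 3): internal (1.828427, -0.585786); octagon support 1.828427 vs apothem 1 → ∉ W
#5 (-1, 1, 0, 1): internal (-1.000000, 1.414214); octagon support 1.707107 vs apothem 1 → ∉ W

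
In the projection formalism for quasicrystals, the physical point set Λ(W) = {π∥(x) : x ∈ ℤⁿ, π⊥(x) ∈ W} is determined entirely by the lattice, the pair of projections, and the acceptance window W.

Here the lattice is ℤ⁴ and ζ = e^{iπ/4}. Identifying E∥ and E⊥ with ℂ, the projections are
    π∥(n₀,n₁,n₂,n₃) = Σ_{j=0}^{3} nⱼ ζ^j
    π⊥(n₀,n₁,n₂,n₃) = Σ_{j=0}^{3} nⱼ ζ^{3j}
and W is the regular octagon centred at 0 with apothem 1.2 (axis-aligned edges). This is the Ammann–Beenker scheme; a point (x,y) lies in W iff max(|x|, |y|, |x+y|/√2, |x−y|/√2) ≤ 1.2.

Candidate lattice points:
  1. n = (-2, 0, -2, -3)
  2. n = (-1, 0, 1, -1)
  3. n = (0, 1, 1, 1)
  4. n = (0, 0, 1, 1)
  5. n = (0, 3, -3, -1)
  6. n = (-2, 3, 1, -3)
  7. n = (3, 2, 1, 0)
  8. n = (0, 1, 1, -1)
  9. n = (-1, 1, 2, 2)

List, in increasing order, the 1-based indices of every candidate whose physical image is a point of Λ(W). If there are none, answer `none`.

π⊥(n) = n₀ + n₁ζ³ + n₂ζ⁶ + n₃ζ⁹ where ζ = e^{iπ/4}.
candidate 1: n = (-2, 0, -2, -3) → π⊥ ≈ (-4.121320, -0.121320); max(|x|,|y|,|x±y|/√2) = 4.121320 > 1.2 ⇒ ∉ W
candidate 2: n = (-1, 0, 1, -1) → π⊥ ≈ (-1.707107, -1.707107); max(|x|,|y|,|x±y|/√2) = 2.414214 > 1.2 ⇒ ∉ W
candidate 3: n = (0, 1, 1, 1) → π⊥ ≈ (+0.000000, +0.414214); max(|x|,|y|,|x±y|/√2) = 0.414214 ≤ 1.2 ⇒ ∈ W
candidate 4: n = (0, 0, 1, 1) → π⊥ ≈ (+0.707107, -0.292893); max(|x|,|y|,|x±y|/√2) = 0.707107 ≤ 1.2 ⇒ ∈ W
candidate 5: n = (0, 3, -3, -1) → π⊥ ≈ (-2.828427, +4.414214); max(|x|,|y|,|x±y|/√2) = 5.121320 > 1.2 ⇒ ∉ W
candidate 6: n = (-2, 3, 1, -3) → π⊥ ≈ (-6.242641, -1.000000); max(|x|,|y|,|x±y|/√2) = 6.242641 > 1.2 ⇒ ∉ W
candidate 7: n = (3, 2, 1, 0) → π⊥ ≈ (+1.585786, +0.414214); max(|x|,|y|,|x±y|/√2) = 1.585786 > 1.2 ⇒ ∉ W
candidate 8: n = (0, 1, 1, -1) → π⊥ ≈ (-1.414214, -1.000000); max(|x|,|y|,|x±y|/√2) = 1.707107 > 1.2 ⇒ ∉ W
candidate 9: n = (-1, 1, 2, 2) → π⊥ ≈ (-0.292893, +0.121320); max(|x|,|y|,|x±y|/√2) = 0.292893 ≤ 1.2 ⇒ ∈ W

3, 4, 9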